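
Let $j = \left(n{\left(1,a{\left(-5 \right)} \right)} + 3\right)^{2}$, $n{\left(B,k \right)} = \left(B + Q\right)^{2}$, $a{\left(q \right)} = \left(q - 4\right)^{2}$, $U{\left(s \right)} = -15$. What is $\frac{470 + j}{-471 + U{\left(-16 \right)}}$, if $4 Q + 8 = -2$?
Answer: $- \frac{7961}{7776} \approx -1.0238$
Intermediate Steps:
$Q = - \frac{5}{2}$ ($Q = -2 + \frac{1}{4} \left(-2\right) = -2 - \frac{1}{2} = - \frac{5}{2} \approx -2.5$)
$a{\left(q \right)} = \left(-4 + q\right)^{2}$
$n{\left(B,k \right)} = \left(- \frac{5}{2} + B\right)^{2}$ ($n{\left(B,k \right)} = \left(B - \frac{5}{2}\right)^{2} = \left(- \frac{5}{2} + B\right)^{2}$)
$j = \frac{441}{16}$ ($j = \left(\frac{\left(-5 + 2 \cdot 1\right)^{2}}{4} + 3\right)^{2} = \left(\frac{\left(-5 + 2\right)^{2}}{4} + 3\right)^{2} = \left(\frac{\left(-3\right)^{2}}{4} + 3\right)^{2} = \left(\frac{1}{4} \cdot 9 + 3\right)^{2} = \left(\frac{9}{4} + 3\right)^{2} = \left(\frac{21}{4}\right)^{2} = \frac{441}{16} \approx 27.563$)
$\frac{470 + j}{-471 + U{\left(-16 \right)}} = \frac{470 + \frac{441}{16}}{-471 - 15} = \frac{7961}{16 \left(-486\right)} = \frac{7961}{16} \left(- \frac{1}{486}\right) = - \frac{7961}{7776}$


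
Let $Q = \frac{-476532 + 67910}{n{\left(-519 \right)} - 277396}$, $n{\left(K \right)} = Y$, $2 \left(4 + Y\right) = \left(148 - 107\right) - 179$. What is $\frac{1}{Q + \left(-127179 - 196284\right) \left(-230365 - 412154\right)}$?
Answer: $\frac{277469}{57666693950503915} \approx 4.8116 \cdot 10^{-12}$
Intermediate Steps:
$Y = -73$ ($Y = -4 + \frac{\left(148 - 107\right) - 179}{2} = -4 + \frac{41 - 179}{2} = -4 + \frac{1}{2} \left(-138\right) = -4 - 69 = -73$)
$n{\left(K \right)} = -73$
$Q = \frac{408622}{277469}$ ($Q = \frac{-476532 + 67910}{-73 - 277396} = - \frac{408622}{-277469} = \left(-408622\right) \left(- \frac{1}{277469}\right) = \frac{408622}{277469} \approx 1.4727$)
$\frac{1}{Q + \left(-127179 - 196284\right) \left(-230365 - 412154\right)} = \frac{1}{\frac{408622}{277469} + \left(-127179 - 196284\right) \left(-230365 - 412154\right)} = \frac{1}{\frac{408622}{277469} - -207831123297} = \frac{1}{\frac{408622}{277469} + 207831123297} = \frac{1}{\frac{57666693950503915}{277469}} = \frac{277469}{57666693950503915}$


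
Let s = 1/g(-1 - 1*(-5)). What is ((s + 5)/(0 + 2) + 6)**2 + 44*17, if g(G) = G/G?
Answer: 829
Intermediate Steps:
g(G) = 1
s = 1 (s = 1/1 = 1)
((s + 5)/(0 + 2) + 6)**2 + 44*17 = ((1 + 5)/(0 + 2) + 6)**2 + 44*17 = (6/2 + 6)**2 + 748 = (6*(1/2) + 6)**2 + 748 = (3 + 6)**2 + 748 = 9**2 + 748 = 81 + 748 = 829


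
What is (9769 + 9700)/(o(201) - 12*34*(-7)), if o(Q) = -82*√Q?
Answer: 4633622/567101 + 798229*√201/3402606 ≈ 11.497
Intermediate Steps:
(9769 + 9700)/(o(201) - 12*34*(-7)) = (9769 + 9700)/(-82*√201 - 12*34*(-7)) = 19469/(-82*√201 - 408*(-7)) = 19469/(-82*√201 + 2856) = 19469/(2856 - 82*√201)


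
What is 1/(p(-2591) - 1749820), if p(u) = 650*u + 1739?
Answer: -1/3432231 ≈ -2.9136e-7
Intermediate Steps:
p(u) = 1739 + 650*u
1/(p(-2591) - 1749820) = 1/((1739 + 650*(-2591)) - 1749820) = 1/((1739 - 1684150) - 1749820) = 1/(-1682411 - 1749820) = 1/(-3432231) = -1/3432231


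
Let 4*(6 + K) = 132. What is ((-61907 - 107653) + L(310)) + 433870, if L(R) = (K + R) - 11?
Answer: 264636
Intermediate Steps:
K = 27 (K = -6 + (¼)*132 = -6 + 33 = 27)
L(R) = 16 + R (L(R) = (27 + R) - 11 = 16 + R)
((-61907 - 107653) + L(310)) + 433870 = ((-61907 - 107653) + (16 + 310)) + 433870 = (-169560 + 326) + 433870 = -169234 + 433870 = 264636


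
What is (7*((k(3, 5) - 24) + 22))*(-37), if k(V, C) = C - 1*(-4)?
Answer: -1813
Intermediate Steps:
k(V, C) = 4 + C (k(V, C) = C + 4 = 4 + C)
(7*((k(3, 5) - 24) + 22))*(-37) = (7*(((4 + 5) - 24) + 22))*(-37) = (7*((9 - 24) + 22))*(-37) = (7*(-15 + 22))*(-37) = (7*7)*(-37) = 49*(-37) = -1813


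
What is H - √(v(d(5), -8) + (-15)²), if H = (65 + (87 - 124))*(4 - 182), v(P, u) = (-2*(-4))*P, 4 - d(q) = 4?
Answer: -4999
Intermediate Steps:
d(q) = 0 (d(q) = 4 - 1*4 = 4 - 4 = 0)
v(P, u) = 8*P
H = -4984 (H = (65 - 37)*(-178) = 28*(-178) = -4984)
H - √(v(d(5), -8) + (-15)²) = -4984 - √(8*0 + (-15)²) = -4984 - √(0 + 225) = -4984 - √225 = -4984 - 1*15 = -4984 - 15 = -4999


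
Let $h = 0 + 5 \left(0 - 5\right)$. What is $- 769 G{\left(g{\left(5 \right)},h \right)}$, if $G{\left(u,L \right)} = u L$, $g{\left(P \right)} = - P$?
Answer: $-96125$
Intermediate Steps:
$h = -25$ ($h = 0 + 5 \left(-5\right) = 0 - 25 = -25$)
$G{\left(u,L \right)} = L u$
$- 769 G{\left(g{\left(5 \right)},h \right)} = - 769 \left(- 25 \left(\left(-1\right) 5\right)\right) = - 769 \left(\left(-25\right) \left(-5\right)\right) = \left(-769\right) 125 = -96125$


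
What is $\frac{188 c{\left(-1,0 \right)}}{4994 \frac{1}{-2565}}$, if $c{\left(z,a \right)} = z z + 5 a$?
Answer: $- \frac{241110}{2497} \approx -96.56$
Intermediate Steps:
$c{\left(z,a \right)} = z^{2} + 5 a$
$\frac{188 c{\left(-1,0 \right)}}{4994 \frac{1}{-2565}} = \frac{188 \left(\left(-1\right)^{2} + 5 \cdot 0\right)}{4994 \frac{1}{-2565}} = \frac{188 \left(1 + 0\right)}{4994 \left(- \frac{1}{2565}\right)} = \frac{188 \cdot 1}{- \frac{4994}{2565}} = 188 \left(- \frac{2565}{4994}\right) = - \frac{241110}{2497}$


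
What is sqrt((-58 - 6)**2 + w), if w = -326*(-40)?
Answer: 12*sqrt(119) ≈ 130.90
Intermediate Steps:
w = 13040
sqrt((-58 - 6)**2 + w) = sqrt((-58 - 6)**2 + 13040) = sqrt((-64)**2 + 13040) = sqrt(4096 + 13040) = sqrt(17136) = 12*sqrt(119)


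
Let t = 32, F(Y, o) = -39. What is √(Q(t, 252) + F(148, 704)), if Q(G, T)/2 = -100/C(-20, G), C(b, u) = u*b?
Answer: I*√619/4 ≈ 6.2199*I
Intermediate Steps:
C(b, u) = b*u
Q(G, T) = 10/G (Q(G, T) = 2*(-100*(-1/(20*G))) = 2*(-(-5)/G) = 2*(5/G) = 10/G)
√(Q(t, 252) + F(148, 704)) = √(10/32 - 39) = √(10*(1/32) - 39) = √(5/16 - 39) = √(-619/16) = I*√619/4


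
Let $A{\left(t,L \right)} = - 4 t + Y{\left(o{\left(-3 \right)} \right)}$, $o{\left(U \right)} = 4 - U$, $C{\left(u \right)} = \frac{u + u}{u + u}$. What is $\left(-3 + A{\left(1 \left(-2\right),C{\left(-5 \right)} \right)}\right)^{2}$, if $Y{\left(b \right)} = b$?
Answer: $144$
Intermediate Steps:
$C{\left(u \right)} = 1$ ($C{\left(u \right)} = \frac{2 u}{2 u} = 2 u \frac{1}{2 u} = 1$)
$A{\left(t,L \right)} = 7 - 4 t$ ($A{\left(t,L \right)} = - 4 t + \left(4 - -3\right) = - 4 t + \left(4 + 3\right) = - 4 t + 7 = 7 - 4 t$)
$\left(-3 + A{\left(1 \left(-2\right),C{\left(-5 \right)} \right)}\right)^{2} = \left(-3 - \left(-7 + 4 \cdot 1 \left(-2\right)\right)\right)^{2} = \left(-3 + \left(7 - -8\right)\right)^{2} = \left(-3 + \left(7 + 8\right)\right)^{2} = \left(-3 + 15\right)^{2} = 12^{2} = 144$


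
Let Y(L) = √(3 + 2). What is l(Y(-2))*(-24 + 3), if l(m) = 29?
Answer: -609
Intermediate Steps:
Y(L) = √5
l(Y(-2))*(-24 + 3) = 29*(-24 + 3) = 29*(-21) = -609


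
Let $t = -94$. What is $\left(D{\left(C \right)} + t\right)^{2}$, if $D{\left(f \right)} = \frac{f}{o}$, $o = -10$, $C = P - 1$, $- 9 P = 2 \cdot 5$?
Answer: $\frac{71250481}{8100} \approx 8796.4$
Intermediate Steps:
$P = - \frac{10}{9}$ ($P = - \frac{2 \cdot 5}{9} = \left(- \frac{1}{9}\right) 10 = - \frac{10}{9} \approx -1.1111$)
$C = - \frac{19}{9}$ ($C = - \frac{10}{9} - 1 = - \frac{19}{9} \approx -2.1111$)
$D{\left(f \right)} = - \frac{f}{10}$ ($D{\left(f \right)} = \frac{f}{-10} = f \left(- \frac{1}{10}\right) = - \frac{f}{10}$)
$\left(D{\left(C \right)} + t\right)^{2} = \left(\left(- \frac{1}{10}\right) \left(- \frac{19}{9}\right) - 94\right)^{2} = \left(\frac{19}{90} - 94\right)^{2} = \left(- \frac{8441}{90}\right)^{2} = \frac{71250481}{8100}$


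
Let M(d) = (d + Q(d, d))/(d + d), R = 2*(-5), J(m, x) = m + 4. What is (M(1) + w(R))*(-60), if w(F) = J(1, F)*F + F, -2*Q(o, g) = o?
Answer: 3585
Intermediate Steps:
J(m, x) = 4 + m
Q(o, g) = -o/2
R = -10
w(F) = 6*F (w(F) = (4 + 1)*F + F = 5*F + F = 6*F)
M(d) = ¼ (M(d) = (d - d/2)/(d + d) = (d/2)/((2*d)) = (d/2)*(1/(2*d)) = ¼)
(M(1) + w(R))*(-60) = (¼ + 6*(-10))*(-60) = (¼ - 60)*(-60) = -239/4*(-60) = 3585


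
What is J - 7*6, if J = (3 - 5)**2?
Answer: -38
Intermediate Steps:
J = 4 (J = (-2)**2 = 4)
J - 7*6 = 4 - 7*6 = 4 - 42 = -38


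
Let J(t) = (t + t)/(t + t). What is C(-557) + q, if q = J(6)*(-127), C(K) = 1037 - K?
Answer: 1467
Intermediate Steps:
J(t) = 1 (J(t) = (2*t)/((2*t)) = (2*t)*(1/(2*t)) = 1)
q = -127 (q = 1*(-127) = -127)
C(-557) + q = (1037 - 1*(-557)) - 127 = (1037 + 557) - 127 = 1594 - 127 = 1467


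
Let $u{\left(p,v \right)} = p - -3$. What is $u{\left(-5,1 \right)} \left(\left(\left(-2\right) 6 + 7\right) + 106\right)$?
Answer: $-202$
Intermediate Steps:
$u{\left(p,v \right)} = 3 + p$ ($u{\left(p,v \right)} = p + 3 = 3 + p$)
$u{\left(-5,1 \right)} \left(\left(\left(-2\right) 6 + 7\right) + 106\right) = \left(3 - 5\right) \left(\left(\left(-2\right) 6 + 7\right) + 106\right) = - 2 \left(\left(-12 + 7\right) + 106\right) = - 2 \left(-5 + 106\right) = \left(-2\right) 101 = -202$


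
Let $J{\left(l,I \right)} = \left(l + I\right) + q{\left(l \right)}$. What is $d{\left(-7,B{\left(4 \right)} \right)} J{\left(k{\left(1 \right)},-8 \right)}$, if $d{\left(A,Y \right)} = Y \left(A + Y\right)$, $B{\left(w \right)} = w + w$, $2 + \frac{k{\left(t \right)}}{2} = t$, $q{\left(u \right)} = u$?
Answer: $-96$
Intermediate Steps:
$k{\left(t \right)} = -4 + 2 t$
$B{\left(w \right)} = 2 w$
$J{\left(l,I \right)} = I + 2 l$ ($J{\left(l,I \right)} = \left(l + I\right) + l = \left(I + l\right) + l = I + 2 l$)
$d{\left(-7,B{\left(4 \right)} \right)} J{\left(k{\left(1 \right)},-8 \right)} = 2 \cdot 4 \left(-7 + 2 \cdot 4\right) \left(-8 + 2 \left(-4 + 2 \cdot 1\right)\right) = 8 \left(-7 + 8\right) \left(-8 + 2 \left(-4 + 2\right)\right) = 8 \cdot 1 \left(-8 + 2 \left(-2\right)\right) = 8 \left(-8 - 4\right) = 8 \left(-12\right) = -96$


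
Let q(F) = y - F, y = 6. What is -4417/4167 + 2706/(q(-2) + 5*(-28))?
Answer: -179681/8334 ≈ -21.560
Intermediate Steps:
q(F) = 6 - F
-4417/4167 + 2706/(q(-2) + 5*(-28)) = -4417/4167 + 2706/((6 - 1*(-2)) + 5*(-28)) = -4417*1/4167 + 2706/((6 + 2) - 140) = -4417/4167 + 2706/(8 - 140) = -4417/4167 + 2706/(-132) = -4417/4167 + 2706*(-1/132) = -4417/4167 - 41/2 = -179681/8334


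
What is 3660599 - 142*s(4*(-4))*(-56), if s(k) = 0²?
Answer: 3660599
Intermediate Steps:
s(k) = 0
3660599 - 142*s(4*(-4))*(-56) = 3660599 - 142*0*(-56) = 3660599 + 0*(-56) = 3660599 + 0 = 3660599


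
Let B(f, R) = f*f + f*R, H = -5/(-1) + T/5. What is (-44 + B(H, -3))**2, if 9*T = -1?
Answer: 4783658896/4100625 ≈ 1166.6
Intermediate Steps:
T = -1/9 (T = (1/9)*(-1) = -1/9 ≈ -0.11111)
H = 224/45 (H = -5/(-1) - 1/9/5 = -5*(-1) - 1/9*1/5 = 5 - 1/45 = 224/45 ≈ 4.9778)
B(f, R) = f**2 + R*f
(-44 + B(H, -3))**2 = (-44 + 224*(-3 + 224/45)/45)**2 = (-44 + (224/45)*(89/45))**2 = (-44 + 19936/2025)**2 = (-69164/2025)**2 = 4783658896/4100625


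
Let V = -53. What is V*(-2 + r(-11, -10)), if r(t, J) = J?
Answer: 636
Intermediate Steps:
V*(-2 + r(-11, -10)) = -53*(-2 - 10) = -53*(-12) = 636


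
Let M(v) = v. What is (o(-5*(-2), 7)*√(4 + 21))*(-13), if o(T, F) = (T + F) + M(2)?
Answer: -1235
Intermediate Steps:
o(T, F) = 2 + F + T (o(T, F) = (T + F) + 2 = (F + T) + 2 = 2 + F + T)
(o(-5*(-2), 7)*√(4 + 21))*(-13) = ((2 + 7 - 5*(-2))*√(4 + 21))*(-13) = ((2 + 7 + 10)*√25)*(-13) = (19*5)*(-13) = 95*(-13) = -1235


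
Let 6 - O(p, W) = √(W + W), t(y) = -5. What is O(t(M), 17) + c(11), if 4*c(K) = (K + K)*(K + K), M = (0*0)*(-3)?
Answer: 127 - √34 ≈ 121.17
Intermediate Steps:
M = 0 (M = 0*(-3) = 0)
c(K) = K² (c(K) = ((K + K)*(K + K))/4 = ((2*K)*(2*K))/4 = (4*K²)/4 = K²)
O(p, W) = 6 - √2*√W (O(p, W) = 6 - √(W + W) = 6 - √(2*W) = 6 - √2*√W)
O(t(M), 17) + c(11) = (6 - √2*√17) + 11² = (6 - √34) + 121 = 127 - √34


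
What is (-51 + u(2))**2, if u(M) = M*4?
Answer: 1849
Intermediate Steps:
u(M) = 4*M
(-51 + u(2))**2 = (-51 + 4*2)**2 = (-51 + 8)**2 = (-43)**2 = 1849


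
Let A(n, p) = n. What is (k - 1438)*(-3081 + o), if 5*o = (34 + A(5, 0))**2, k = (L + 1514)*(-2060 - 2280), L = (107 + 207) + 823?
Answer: 159760105752/5 ≈ 3.1952e+10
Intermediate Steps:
L = 1137 (L = 314 + 823 = 1137)
k = -11505340 (k = (1137 + 1514)*(-2060 - 2280) = 2651*(-4340) = -11505340)
o = 1521/5 (o = (34 + 5)**2/5 = (1/5)*39**2 = (1/5)*1521 = 1521/5 ≈ 304.20)
(k - 1438)*(-3081 + o) = (-11505340 - 1438)*(-3081 + 1521/5) = -11506778*(-13884/5) = 159760105752/5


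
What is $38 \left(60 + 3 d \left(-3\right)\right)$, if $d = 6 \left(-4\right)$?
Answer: $10488$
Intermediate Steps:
$d = -24$
$38 \left(60 + 3 d \left(-3\right)\right) = 38 \left(60 + 3 \left(-24\right) \left(-3\right)\right) = 38 \left(60 - -216\right) = 38 \left(60 + 216\right) = 38 \cdot 276 = 10488$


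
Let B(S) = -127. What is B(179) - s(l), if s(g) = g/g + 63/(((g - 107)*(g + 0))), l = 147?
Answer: -35843/280 ≈ -128.01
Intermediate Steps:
s(g) = 1 + 63/(g*(-107 + g)) (s(g) = 1 + 63/(((-107 + g)*g)) = 1 + 63/((g*(-107 + g))) = 1 + 63*(1/(g*(-107 + g))) = 1 + 63/(g*(-107 + g)))
B(179) - s(l) = -127 - (63 + 147² - 107*147)/(147*(-107 + 147)) = -127 - (63 + 21609 - 15729)/(147*40) = -127 - 5943/(147*40) = -127 - 1*283/280 = -127 - 283/280 = -35843/280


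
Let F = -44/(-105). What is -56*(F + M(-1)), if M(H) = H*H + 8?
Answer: -7912/15 ≈ -527.47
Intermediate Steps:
F = 44/105 (F = -44*(-1/105) = 44/105 ≈ 0.41905)
M(H) = 8 + H**2 (M(H) = H**2 + 8 = 8 + H**2)
-56*(F + M(-1)) = -56*(44/105 + (8 + (-1)**2)) = -56*(44/105 + (8 + 1)) = -56*(44/105 + 9) = -56*989/105 = -7912/15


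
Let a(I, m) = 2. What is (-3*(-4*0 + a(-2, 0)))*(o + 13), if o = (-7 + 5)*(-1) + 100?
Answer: -690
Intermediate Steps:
o = 102 (o = -2*(-1) + 100 = 2 + 100 = 102)
(-3*(-4*0 + a(-2, 0)))*(o + 13) = (-3*(-4*0 + 2))*(102 + 13) = -3*(0 + 2)*115 = -3*2*115 = -6*115 = -690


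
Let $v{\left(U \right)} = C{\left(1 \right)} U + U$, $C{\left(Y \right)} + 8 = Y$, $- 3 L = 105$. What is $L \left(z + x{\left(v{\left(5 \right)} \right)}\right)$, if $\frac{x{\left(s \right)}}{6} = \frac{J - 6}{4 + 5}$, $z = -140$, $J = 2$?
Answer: $\frac{14980}{3} \approx 4993.3$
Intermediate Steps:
$L = -35$ ($L = \left(- \frac{1}{3}\right) 105 = -35$)
$C{\left(Y \right)} = -8 + Y$
$v{\left(U \right)} = - 6 U$ ($v{\left(U \right)} = \left(-8 + 1\right) U + U = - 7 U + U = - 6 U$)
$x{\left(s \right)} = - \frac{8}{3}$ ($x{\left(s \right)} = 6 \frac{2 - 6}{4 + 5} = 6 \left(- \frac{4}{9}\right) = - \frac{8}{3}$)
$L \left(z + x{\left(v{\left(5 \right)} \right)}\right) = - 35 \left(-140 - \frac{8}{3}\right) = \left(-35\right) \left(- \frac{428}{3}\right) = \frac{14980}{3}$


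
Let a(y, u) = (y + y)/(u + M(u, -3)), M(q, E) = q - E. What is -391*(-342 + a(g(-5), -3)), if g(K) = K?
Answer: 397256/3 ≈ 1.3242e+5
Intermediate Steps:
a(y, u) = 2*y/(3 + 2*u) (a(y, u) = (y + y)/(u + (u - 1*(-3))) = (2*y)/(u + (u + 3)) = (2*y)/(u + (3 + u)) = (2*y)/(3 + 2*u) = 2*y/(3 + 2*u))
-391*(-342 + a(g(-5), -3)) = -391*(-342 + 2*(-5)/(3 + 2*(-3))) = -391*(-342 + 2*(-5)/(3 - 6)) = -391*(-342 + 2*(-5)/(-3)) = -391*(-342 + 2*(-5)*(-⅓)) = -391*(-342 + 10/3) = -391*(-1016/3) = 397256/3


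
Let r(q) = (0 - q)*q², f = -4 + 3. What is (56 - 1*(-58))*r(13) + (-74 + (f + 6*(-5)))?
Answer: -250563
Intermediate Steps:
f = -1
r(q) = -q³ (r(q) = (-q)*q² = -q³)
(56 - 1*(-58))*r(13) + (-74 + (f + 6*(-5))) = (56 - 1*(-58))*(-1*13³) + (-74 + (-1 + 6*(-5))) = (56 + 58)*(-1*2197) + (-74 + (-1 - 30)) = 114*(-2197) + (-74 - 31) = -250458 - 105 = -250563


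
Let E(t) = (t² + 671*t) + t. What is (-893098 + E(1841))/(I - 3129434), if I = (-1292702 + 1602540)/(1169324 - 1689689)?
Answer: -1942696867275/1628448233248 ≈ -1.1930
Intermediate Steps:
I = -309838/520365 (I = 309838/(-520365) = 309838*(-1/520365) = -309838/520365 ≈ -0.59542)
E(t) = t² + 672*t
(-893098 + E(1841))/(I - 3129434) = (-893098 + 1841*(672 + 1841))/(-309838/520365 - 3129434) = (-893098 + 1841*2513)/(-1628448233248/520365) = (-893098 + 4626433)*(-520365/1628448233248) = 3733335*(-520365/1628448233248) = -1942696867275/1628448233248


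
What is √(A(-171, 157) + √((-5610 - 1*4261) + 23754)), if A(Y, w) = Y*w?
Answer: √(-26847 + √13883) ≈ 163.49*I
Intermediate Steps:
√(A(-171, 157) + √((-5610 - 1*4261) + 23754)) = √(-171*157 + √((-5610 - 1*4261) + 23754)) = √(-26847 + √((-5610 - 4261) + 23754)) = √(-26847 + √(-9871 + 23754)) = √(-26847 + √13883)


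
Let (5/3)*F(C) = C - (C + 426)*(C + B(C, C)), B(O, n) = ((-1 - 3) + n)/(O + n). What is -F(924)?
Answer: 288091206/385 ≈ 7.4829e+5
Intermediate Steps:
B(O, n) = (-4 + n)/(O + n)
F(C) = 3*C/5 - 3*(426 + C)*(C + (-4 + C)/(2*C))/5 (F(C) = 3*(C - (C + 426)*(C + (-4 + C)/(C + C)))/5 = 3*(C - (426 + C)*(C + (-4 + C)/((2*C))))/5 = 3*(C - (426 + C)*(C + (1/(2*C))*(-4 + C)))/5 = 3*(C - (426 + C)*(C + (-4 + C)/(2*C)))/5 = 3*C/5 - 3*(426 + C)*(C + (-4 + C)/(2*C))/5)
-F(924) = -3*(1704 - 851*924² - 422*924 - 2*924³)/(10*924) = -3*(1704 - 851*853776 - 389928 - 2*788889024)/(10*924) = -3*(1704 - 726563376 - 389928 - 1577778048)/(10*924) = -3*(-2304729648)/(10*924) = -1*(-288091206/385) = 288091206/385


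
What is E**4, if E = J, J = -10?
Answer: 10000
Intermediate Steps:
E = -10
E**4 = (-10)**4 = 10000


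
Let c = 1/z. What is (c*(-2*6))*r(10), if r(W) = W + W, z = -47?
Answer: 240/47 ≈ 5.1064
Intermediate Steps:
r(W) = 2*W
c = -1/47 (c = 1/(-47) = -1/47 ≈ -0.021277)
(c*(-2*6))*r(10) = (-(-2)*6/47)*(2*10) = -1/47*(-12)*20 = (12/47)*20 = 240/47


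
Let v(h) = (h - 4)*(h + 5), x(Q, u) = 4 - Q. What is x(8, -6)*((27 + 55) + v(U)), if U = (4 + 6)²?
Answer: -40648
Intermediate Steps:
U = 100 (U = 10² = 100)
v(h) = (-4 + h)*(5 + h)
x(8, -6)*((27 + 55) + v(U)) = (4 - 1*8)*((27 + 55) + (-20 + 100 + 100²)) = (4 - 8)*(82 + (-20 + 100 + 10000)) = -4*(82 + 10080) = -4*10162 = -40648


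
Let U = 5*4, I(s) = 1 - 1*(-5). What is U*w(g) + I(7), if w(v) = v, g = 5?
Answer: 106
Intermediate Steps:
I(s) = 6 (I(s) = 1 + 5 = 6)
U = 20
U*w(g) + I(7) = 20*5 + 6 = 100 + 6 = 106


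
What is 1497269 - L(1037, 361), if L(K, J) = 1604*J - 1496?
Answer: 919721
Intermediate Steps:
L(K, J) = -1496 + 1604*J
1497269 - L(1037, 361) = 1497269 - (-1496 + 1604*361) = 1497269 - (-1496 + 579044) = 1497269 - 1*577548 = 1497269 - 577548 = 919721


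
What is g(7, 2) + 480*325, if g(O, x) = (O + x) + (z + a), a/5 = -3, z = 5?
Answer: 155999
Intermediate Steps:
a = -15 (a = 5*(-3) = -15)
g(O, x) = -10 + O + x (g(O, x) = (O + x) + (5 - 15) = (O + x) - 10 = -10 + O + x)
g(7, 2) + 480*325 = (-10 + 7 + 2) + 480*325 = -1 + 156000 = 155999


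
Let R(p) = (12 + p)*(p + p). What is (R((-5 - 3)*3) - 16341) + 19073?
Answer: 3308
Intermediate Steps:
R(p) = 2*p*(12 + p) (R(p) = (12 + p)*(2*p) = 2*p*(12 + p))
(R((-5 - 3)*3) - 16341) + 19073 = (2*((-5 - 3)*3)*(12 + (-5 - 3)*3) - 16341) + 19073 = (2*(-8*3)*(12 - 8*3) - 16341) + 19073 = (2*(-24)*(12 - 24) - 16341) + 19073 = (2*(-24)*(-12) - 16341) + 19073 = (576 - 16341) + 19073 = -15765 + 19073 = 3308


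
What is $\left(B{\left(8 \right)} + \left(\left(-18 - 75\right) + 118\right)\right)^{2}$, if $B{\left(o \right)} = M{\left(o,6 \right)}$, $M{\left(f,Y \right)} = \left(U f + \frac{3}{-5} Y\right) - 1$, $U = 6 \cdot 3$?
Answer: $\frac{675684}{25} \approx 27027.0$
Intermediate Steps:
$U = 18$
$M{\left(f,Y \right)} = -1 + 18 f - \frac{3 Y}{5}$ ($M{\left(f,Y \right)} = \left(18 f + \frac{3}{-5} Y\right) - 1 = \left(18 f + 3 \left(- \frac{1}{5}\right) Y\right) - 1 = \left(18 f - \frac{3 Y}{5}\right) - 1 = -1 + 18 f - \frac{3 Y}{5}$)
$B{\left(o \right)} = - \frac{23}{5} + 18 o$ ($B{\left(o \right)} = -1 + 18 o - \frac{18}{5} = - \frac{23}{5} + 18 o$)
$\left(B{\left(8 \right)} + \left(\left(-18 - 75\right) + 118\right)\right)^{2} = \left(\left(- \frac{23}{5} + 18 \cdot 8\right) + \left(\left(-18 - 75\right) + 118\right)\right)^{2} = \left(\left(- \frac{23}{5} + 144\right) + \left(-93 + 118\right)\right)^{2} = \left(\frac{697}{5} + 25\right)^{2} = \left(\frac{822}{5}\right)^{2} = \frac{675684}{25}$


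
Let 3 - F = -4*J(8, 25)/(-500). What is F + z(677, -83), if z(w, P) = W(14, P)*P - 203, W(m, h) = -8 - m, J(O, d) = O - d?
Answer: 203267/125 ≈ 1626.1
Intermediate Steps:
z(w, P) = -203 - 22*P (z(w, P) = (-8 - 1*14)*P - 203 = (-8 - 14)*P - 203 = -22*P - 203 = -203 - 22*P)
F = 392/125 (F = 3 - (-4)*(8 - 1*25)/(-500) = 3 - (-4)*(8 - 25)*(-1/500) = 3 - (-4)*(-17*(-1/500)) = 3 - (-4)*17/500 = 3 - 1*(-17/125) = 3 + 17/125 = 392/125 ≈ 3.1360)
F + z(677, -83) = 392/125 + (-203 - 22*(-83)) = 392/125 + (-203 + 1826) = 392/125 + 1623 = 203267/125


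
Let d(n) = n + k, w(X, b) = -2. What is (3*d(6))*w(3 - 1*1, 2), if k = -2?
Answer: -24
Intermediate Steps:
d(n) = -2 + n (d(n) = n - 2 = -2 + n)
(3*d(6))*w(3 - 1*1, 2) = (3*(-2 + 6))*(-2) = (3*4)*(-2) = 12*(-2) = -24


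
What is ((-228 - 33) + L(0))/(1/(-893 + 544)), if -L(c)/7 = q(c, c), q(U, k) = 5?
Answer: 103304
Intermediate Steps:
L(c) = -35 (L(c) = -7*5 = -35)
((-228 - 33) + L(0))/(1/(-893 + 544)) = ((-228 - 33) - 35)/(1/(-893 + 544)) = (-261 - 35)/(1/(-349)) = -296/(-1/349) = -296*(-349) = 103304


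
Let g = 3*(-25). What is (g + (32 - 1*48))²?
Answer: 8281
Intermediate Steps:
g = -75
(g + (32 - 1*48))² = (-75 + (32 - 1*48))² = (-75 + (32 - 48))² = (-75 - 16)² = (-91)² = 8281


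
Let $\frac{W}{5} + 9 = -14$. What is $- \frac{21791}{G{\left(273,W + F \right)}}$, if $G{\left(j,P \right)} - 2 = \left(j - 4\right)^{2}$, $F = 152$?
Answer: $- \frac{21791}{72363} \approx -0.30113$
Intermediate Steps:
$W = -115$ ($W = -45 + 5 \left(-14\right) = -45 - 70 = -115$)
$G{\left(j,P \right)} = 2 + \left(-4 + j\right)^{2}$ ($G{\left(j,P \right)} = 2 + \left(j - 4\right)^{2} = 2 + \left(-4 + j\right)^{2}$)
$- \frac{21791}{G{\left(273,W + F \right)}} = - \frac{21791}{2 + \left(-4 + 273\right)^{2}} = - \frac{21791}{2 + 269^{2}} = - \frac{21791}{2 + 72361} = - \frac{21791}{72363}$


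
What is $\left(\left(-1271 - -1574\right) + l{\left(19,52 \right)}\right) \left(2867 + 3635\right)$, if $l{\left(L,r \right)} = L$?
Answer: $2093644$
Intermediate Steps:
$\left(\left(-1271 - -1574\right) + l{\left(19,52 \right)}\right) \left(2867 + 3635\right) = \left(\left(-1271 - -1574\right) + 19\right) \left(2867 + 3635\right) = \left(\left(-1271 + 1574\right) + 19\right) 6502 = \left(303 + 19\right) 6502 = 322 \cdot 6502 = 2093644$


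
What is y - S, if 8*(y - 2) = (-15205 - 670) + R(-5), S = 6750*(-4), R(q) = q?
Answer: 25017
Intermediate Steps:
S = -27000
y = -1983 (y = 2 + ((-15205 - 670) - 5)/8 = 2 + (-15875 - 5)/8 = 2 + (⅛)*(-15880) = 2 - 1985 = -1983)
y - S = -1983 - 1*(-27000) = -1983 + 27000 = 25017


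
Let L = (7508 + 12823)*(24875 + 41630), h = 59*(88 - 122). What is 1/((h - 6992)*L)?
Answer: -1/12166314168690 ≈ -8.2194e-14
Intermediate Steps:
h = -2006 (h = 59*(-34) = -2006)
L = 1352113155 (L = 20331*66505 = 1352113155)
1/((h - 6992)*L) = 1/(-2006 - 6992*1352113155) = (1/1352113155)/(-8998) = -1/8998*1/1352113155 = -1/12166314168690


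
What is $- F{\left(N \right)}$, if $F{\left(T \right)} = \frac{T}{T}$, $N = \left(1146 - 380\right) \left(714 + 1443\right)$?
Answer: $-1$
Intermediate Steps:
$N = 1652262$ ($N = 766 \cdot 2157 = 1652262$)
$F{\left(T \right)} = 1$
$- F{\left(N \right)} = \left(-1\right) 1 = -1$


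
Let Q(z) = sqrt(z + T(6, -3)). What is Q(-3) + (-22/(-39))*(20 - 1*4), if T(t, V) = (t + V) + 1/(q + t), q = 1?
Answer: 352/39 + sqrt(7)/7 ≈ 9.4036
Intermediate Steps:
T(t, V) = V + t + 1/(1 + t) (T(t, V) = (t + V) + 1/(1 + t) = (V + t) + 1/(1 + t) = V + t + 1/(1 + t))
Q(z) = sqrt(22/7 + z) (Q(z) = sqrt(z + (1 - 3 + 6 + 6**2 - 3*6)/(1 + 6)) = sqrt(z + (1 - 3 + 6 + 36 - 18)/7) = sqrt(z + (1/7)*22) = sqrt(z + 22/7) = sqrt(22/7 + z))
Q(-3) + (-22/(-39))*(20 - 1*4) = sqrt(154 + 49*(-3))/7 + (-22/(-39))*(20 - 1*4) = sqrt(154 - 147)/7 + (-22*(-1/39))*(20 - 4) = sqrt(7)/7 + (22/39)*16 = sqrt(7)/7 + 352/39 = 352/39 + sqrt(7)/7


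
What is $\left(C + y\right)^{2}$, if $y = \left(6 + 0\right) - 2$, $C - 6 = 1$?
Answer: $121$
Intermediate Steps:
$C = 7$ ($C = 6 + 1 = 7$)
$y = 4$ ($y = 6 - 2 = 4$)
$\left(C + y\right)^{2} = \left(7 + 4\right)^{2} = 11^{2} = 121$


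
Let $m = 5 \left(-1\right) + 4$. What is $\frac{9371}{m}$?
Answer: $-9371$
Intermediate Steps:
$m = -1$ ($m = -5 + 4 = -1$)
$\frac{9371}{m} = \frac{9371}{-1} = 9371 \left(-1\right) = -9371$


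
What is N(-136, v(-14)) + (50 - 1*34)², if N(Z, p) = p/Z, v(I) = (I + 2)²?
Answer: 4334/17 ≈ 254.94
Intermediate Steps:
v(I) = (2 + I)²
N(-136, v(-14)) + (50 - 1*34)² = (2 - 14)²/(-136) + (50 - 1*34)² = (-12)²*(-1/136) + (50 - 34)² = 144*(-1/136) + 16² = -18/17 + 256 = 4334/17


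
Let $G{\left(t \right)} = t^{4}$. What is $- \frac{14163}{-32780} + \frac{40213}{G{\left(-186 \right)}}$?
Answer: $\frac{4238193792587}{9808457955120} \approx 0.4321$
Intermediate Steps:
$- \frac{14163}{-32780} + \frac{40213}{G{\left(-186 \right)}} = - \frac{14163}{-32780} + \frac{40213}{\left(-186\right)^{4}} = \left(-14163\right) \left(- \frac{1}{32780}\right) + \frac{40213}{1196883216} = \frac{14163}{32780} + 40213 \cdot \frac{1}{1196883216} = \frac{14163}{32780} + \frac{40213}{1196883216} = \frac{4238193792587}{9808457955120}$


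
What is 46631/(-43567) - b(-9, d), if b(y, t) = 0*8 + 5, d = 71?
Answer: -264466/43567 ≈ -6.0703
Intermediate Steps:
b(y, t) = 5 (b(y, t) = 0 + 5 = 5)
46631/(-43567) - b(-9, d) = 46631/(-43567) - 1*5 = 46631*(-1/43567) - 5 = -46631/43567 - 5 = -264466/43567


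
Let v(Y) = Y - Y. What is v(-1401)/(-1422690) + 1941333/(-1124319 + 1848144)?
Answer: 647111/241275 ≈ 2.6820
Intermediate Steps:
v(Y) = 0
v(-1401)/(-1422690) + 1941333/(-1124319 + 1848144) = 0/(-1422690) + 1941333/(-1124319 + 1848144) = 0*(-1/1422690) + 1941333/723825 = 0 + 1941333*(1/723825) = 0 + 647111/241275 = 647111/241275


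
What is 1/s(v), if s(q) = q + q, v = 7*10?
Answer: 1/140 ≈ 0.0071429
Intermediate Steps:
v = 70
s(q) = 2*q
1/s(v) = 1/(2*70) = 1/140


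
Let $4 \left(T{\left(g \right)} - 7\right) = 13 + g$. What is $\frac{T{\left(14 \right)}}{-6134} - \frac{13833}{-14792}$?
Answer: $\frac{10581029}{11341766} \approx 0.93293$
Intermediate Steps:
$T{\left(g \right)} = \frac{41}{4} + \frac{g}{4}$ ($T{\left(g \right)} = 7 + \frac{13 + g}{4} = 7 + \left(\frac{13}{4} + \frac{g}{4}\right) = \frac{41}{4} + \frac{g}{4}$)
$\frac{T{\left(14 \right)}}{-6134} - \frac{13833}{-14792} = \frac{\frac{41}{4} + \frac{1}{4} \cdot 14}{-6134} - \frac{13833}{-14792} = \left(\frac{41}{4} + \frac{7}{2}\right) \left(- \frac{1}{6134}\right) - - \frac{13833}{14792} = \frac{55}{4} \left(- \frac{1}{6134}\right) + \frac{13833}{14792} = - \frac{55}{24536} + \frac{13833}{14792} = \frac{10581029}{11341766}$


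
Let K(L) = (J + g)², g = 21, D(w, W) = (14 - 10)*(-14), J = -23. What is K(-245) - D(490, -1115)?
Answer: 60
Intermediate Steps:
D(w, W) = -56 (D(w, W) = 4*(-14) = -56)
K(L) = 4 (K(L) = (-23 + 21)² = (-2)² = 4)
K(-245) - D(490, -1115) = 4 - 1*(-56) = 4 + 56 = 60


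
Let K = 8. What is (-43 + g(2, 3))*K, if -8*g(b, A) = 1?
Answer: -345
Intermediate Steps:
g(b, A) = -⅛ (g(b, A) = -⅛*1 = -⅛)
(-43 + g(2, 3))*K = (-43 - ⅛)*8 = -345/8*8 = -345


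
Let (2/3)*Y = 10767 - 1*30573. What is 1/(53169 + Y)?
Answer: 1/23460 ≈ 4.2626e-5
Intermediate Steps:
Y = -29709 (Y = 3*(10767 - 1*30573)/2 = 3*(10767 - 30573)/2 = (3/2)*(-19806) = -29709)
1/(53169 + Y) = 1/(53169 - 29709) = 1/23460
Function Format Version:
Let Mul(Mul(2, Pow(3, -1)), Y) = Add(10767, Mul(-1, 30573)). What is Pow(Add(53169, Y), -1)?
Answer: Rational(1, 23460) ≈ 4.2626e-5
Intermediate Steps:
Y = -29709 (Y = Mul(Rational(3, 2), Add(10767, Mul(-1, 30573))) = Mul(Rational(3, 2), Add(10767, -30573)) = Mul(Rational(3, 2), -19806) = -29709)
Pow(Add(53169, Y), -1) = Pow(Add(53169, -29709), -1) = Pow(23460, -1) = Rational(1, 23460)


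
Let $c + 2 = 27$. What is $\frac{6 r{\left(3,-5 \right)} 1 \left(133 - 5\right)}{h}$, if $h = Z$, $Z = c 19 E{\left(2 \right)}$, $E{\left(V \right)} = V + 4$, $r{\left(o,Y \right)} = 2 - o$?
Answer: $- \frac{128}{475} \approx -0.26947$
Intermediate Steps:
$c = 25$ ($c = -2 + 27 = 25$)
$E{\left(V \right)} = 4 + V$
$Z = 2850$ ($Z = 25 \cdot 19 \left(4 + 2\right) = 475 \cdot 6 = 2850$)
$h = 2850$
$\frac{6 r{\left(3,-5 \right)} 1 \left(133 - 5\right)}{h} = \frac{6 \left(2 - 3\right) 1 \left(133 - 5\right)}{2850} = 6 \left(2 - 3\right) 1 \cdot 128 \cdot \frac{1}{2850} = 6 \left(-1\right) 1 \cdot 128 \cdot \frac{1}{2850} = \left(-6\right) 1 \cdot 128 \cdot \frac{1}{2850} = \left(-6\right) 128 \cdot \frac{1}{2850} = \left(-768\right) \frac{1}{2850} = - \frac{128}{475}$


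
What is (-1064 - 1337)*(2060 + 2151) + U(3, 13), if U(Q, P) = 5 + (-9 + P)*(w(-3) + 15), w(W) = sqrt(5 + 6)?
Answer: -10110546 + 4*sqrt(11) ≈ -1.0111e+7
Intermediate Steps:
w(W) = sqrt(11)
U(Q, P) = 5 + (-9 + P)*(15 + sqrt(11)) (U(Q, P) = 5 + (-9 + P)*(sqrt(11) + 15) = 5 + (-9 + P)*(15 + sqrt(11)))
(-1064 - 1337)*(2060 + 2151) + U(3, 13) = (-1064 - 1337)*(2060 + 2151) + (-130 - 9*sqrt(11) + 15*13 + 13*sqrt(11)) = -2401*4211 + (-130 - 9*sqrt(11) + 195 + 13*sqrt(11)) = -10110611 + (65 + 4*sqrt(11)) = -10110546 + 4*sqrt(11)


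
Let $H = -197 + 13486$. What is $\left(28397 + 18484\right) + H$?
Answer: $60170$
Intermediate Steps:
$H = 13289$
$\left(28397 + 18484\right) + H = \left(28397 + 18484\right) + 13289 = 46881 + 13289 = 60170$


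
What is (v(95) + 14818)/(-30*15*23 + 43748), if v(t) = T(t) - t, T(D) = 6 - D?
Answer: 7317/16699 ≈ 0.43817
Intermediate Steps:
v(t) = 6 - 2*t (v(t) = (6 - t) - t = 6 - 2*t)
(v(95) + 14818)/(-30*15*23 + 43748) = ((6 - 2*95) + 14818)/(-30*15*23 + 43748) = ((6 - 190) + 14818)/(-450*23 + 43748) = (-184 + 14818)/(-10350 + 43748) = 14634/33398 = 14634*(1/33398) = 7317/16699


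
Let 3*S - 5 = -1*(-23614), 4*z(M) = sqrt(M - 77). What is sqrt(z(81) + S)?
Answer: sqrt(31494)/2 ≈ 88.733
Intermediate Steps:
z(M) = sqrt(-77 + M)/4 (z(M) = sqrt(M - 77)/4 = sqrt(-77 + M)/4)
S = 7873 (S = 5/3 + (-1*(-23614))/3 = 5/3 + (1/3)*23614 = 5/3 + 23614/3 = 7873)
sqrt(z(81) + S) = sqrt(sqrt(-77 + 81)/4 + 7873) = sqrt(sqrt(4)/4 + 7873) = sqrt((1/4)*2 + 7873) = sqrt(1/2 + 7873) = sqrt(15747/2) = sqrt(31494)/2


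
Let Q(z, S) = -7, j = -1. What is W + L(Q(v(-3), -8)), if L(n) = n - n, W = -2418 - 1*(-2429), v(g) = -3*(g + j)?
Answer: 11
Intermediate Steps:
v(g) = 3 - 3*g (v(g) = -3*(g - 1) = -3*(-1 + g) = 3 - 3*g)
W = 11 (W = -2418 + 2429 = 11)
L(n) = 0
W + L(Q(v(-3), -8)) = 11 + 0 = 11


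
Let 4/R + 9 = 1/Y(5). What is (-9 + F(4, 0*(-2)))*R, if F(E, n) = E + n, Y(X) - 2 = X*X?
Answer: 270/121 ≈ 2.2314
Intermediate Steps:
Y(X) = 2 + X**2 (Y(X) = 2 + X*X = 2 + X**2)
R = -54/121 (R = 4/(-9 + 1/(2 + 5**2)) = 4/(-9 + 1/(2 + 25)) = 4/(-9 + 1/27) = 4/(-242/27) = 4*(-27/242) = -54/121 ≈ -0.44628)
(-9 + F(4, 0*(-2)))*R = (-9 + (4 + 0*(-2)))*(-54/121) = (-9 + (4 + 0))*(-54/121) = (-9 + 4)*(-54/121) = -5*(-54/121) = 270/121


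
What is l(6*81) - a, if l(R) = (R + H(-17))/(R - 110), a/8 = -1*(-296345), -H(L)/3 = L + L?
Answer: -222851293/94 ≈ -2.3708e+6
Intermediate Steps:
H(L) = -6*L (H(L) = -3*(L + L) = -6*L)
a = 2370760 (a = 8*(-1*(-296345)) = 8*296345 = 2370760)
l(R) = (102 + R)/(-110 + R) (l(R) = (R - 6*(-17))/(R - 110) = (R + 102)/(-110 + R) = (102 + R)/(-110 + R))
l(6*81) - a = (102 + 6*81)/(-110 + 6*81) - 1*2370760 = (102 + 486)/(-110 + 486) - 2370760 = 588/376 - 2370760 = (1/376)*588 - 2370760 = 147/94 - 2370760 = -222851293/94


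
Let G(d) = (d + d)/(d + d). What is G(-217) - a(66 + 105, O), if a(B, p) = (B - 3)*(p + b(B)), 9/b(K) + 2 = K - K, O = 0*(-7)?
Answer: 757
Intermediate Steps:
G(d) = 1 (G(d) = (2*d)/((2*d)) = (2*d)*(1/(2*d)) = 1)
O = 0
b(K) = -9/2 (b(K) = 9/(-2 + (K - K)) = 9/(-2 + 0) = 9/(-2) = 9*(-1/2) = -9/2)
a(B, p) = (-3 + B)*(-9/2 + p) (a(B, p) = (B - 3)*(p - 9/2) = (-3 + B)*(-9/2 + p))
G(-217) - a(66 + 105, O) = 1 - (27/2 - 3*0 - 9*(66 + 105)/2 + (66 + 105)*0) = 1 - (27/2 + 0 - 9/2*171 + 171*0) = 1 - (27/2 + 0 - 1539/2 + 0) = 1 - 1*(-756) = 1 + 756 = 757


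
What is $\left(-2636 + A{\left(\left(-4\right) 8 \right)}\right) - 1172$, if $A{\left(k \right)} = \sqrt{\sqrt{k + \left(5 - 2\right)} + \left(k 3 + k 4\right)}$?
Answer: $-3808 + \sqrt{-224 + i \sqrt{29}} \approx -3807.8 + 14.968 i$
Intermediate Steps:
$A{\left(k \right)} = \sqrt{\sqrt{3 + k} + 7 k}$ ($A{\left(k \right)} = \sqrt{\sqrt{k + \left(5 - 2\right)} + \left(3 k + 4 k\right)} = \sqrt{\sqrt{k + 3} + 7 k} = \sqrt{\sqrt{3 + k} + 7 k}$)
$\left(-2636 + A{\left(\left(-4\right) 8 \right)}\right) - 1172 = \left(-2636 + \sqrt{\sqrt{3 - 32} + 7 \left(\left(-4\right) 8\right)}\right) - 1172 = \left(-2636 + \sqrt{\sqrt{3 - 32} + 7 \left(-32\right)}\right) - 1172 = \left(-2636 + \sqrt{\sqrt{-29} - 224}\right) - 1172 = \left(-2636 + \sqrt{i \sqrt{29} - 224}\right) - 1172 = \left(-2636 + \sqrt{-224 + i \sqrt{29}}\right) - 1172 = -3808 + \sqrt{-224 + i \sqrt{29}}$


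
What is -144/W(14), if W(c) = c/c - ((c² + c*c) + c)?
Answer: 16/45 ≈ 0.35556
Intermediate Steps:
W(c) = 1 - c - 2*c² (W(c) = 1 - ((c² + c²) + c) = 1 - (2*c² + c) = 1 - (c + 2*c²) = 1 + (-c - 2*c²) = 1 - c - 2*c²)
-144/W(14) = -144/(1 - 1*14 - 2*14²) = -144/(1 - 14 - 2*196) = -144/(1 - 14 - 392) = -144/(-405) = -144*(-1/405) = 16/45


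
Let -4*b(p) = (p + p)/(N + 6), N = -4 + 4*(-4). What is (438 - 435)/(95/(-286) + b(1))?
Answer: -12012/1187 ≈ -10.120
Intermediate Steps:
N = -20 (N = -4 - 16 = -20)
b(p) = p/28 (b(p) = -(p + p)/(4*(-20 + 6)) = -2*p/(4*(-14)) = -2*p*(-1)/(4*14) = -(-1)*p/28 = p/28)
(438 - 435)/(95/(-286) + b(1)) = (438 - 435)/(95/(-286) + (1/28)*1) = 3/(95*(-1/286) + 1/28) = 3/(-95/286 + 1/28) = 3/(-1187/4004) = 3*(-4004/1187) = -12012/1187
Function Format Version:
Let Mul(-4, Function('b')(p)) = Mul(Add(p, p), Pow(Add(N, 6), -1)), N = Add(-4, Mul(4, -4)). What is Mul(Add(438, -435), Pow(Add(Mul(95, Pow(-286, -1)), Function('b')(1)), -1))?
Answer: Rational(-12012, 1187) ≈ -10.120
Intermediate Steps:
N = -20 (N = Add(-4, -16) = -20)
Function('b')(p) = Mul(Rational(1, 28), p) (Function('b')(p) = Mul(Rational(-1, 4), Mul(Add(p, p), Pow(Add(-20, 6), -1))) = Mul(Rational(-1, 4), Mul(Mul(2, p), Pow(-14, -1))) = Mul(Rational(-1, 4), Mul(Mul(2, p), Rational(-1, 14))) = Mul(Rational(-1, 4), Mul(Rational(-1, 7), p)) = Mul(Rational(1, 28), p))
Mul(Add(438, -435), Pow(Add(Mul(95, Pow(-286, -1)), Function('b')(1)), -1)) = Mul(Add(438, -435), Pow(Add(Mul(95, Pow(-286, -1)), Mul(Rational(1, 28), 1)), -1)) = Mul(3, Pow(Add(Mul(95, Rational(-1, 286)), Rational(1, 28)), -1)) = Mul(3, Pow(Add(Rational(-95, 286), Rational(1, 28)), -1)) = Mul(3, Pow(Rational(-1187, 4004), -1)) = Mul(3, Rational(-4004, 1187)) = Rational(-12012, 1187)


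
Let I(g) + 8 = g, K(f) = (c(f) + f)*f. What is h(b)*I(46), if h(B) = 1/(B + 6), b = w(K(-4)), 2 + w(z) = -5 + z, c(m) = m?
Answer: 38/31 ≈ 1.2258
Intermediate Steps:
K(f) = 2*f² (K(f) = (f + f)*f = (2*f)*f = 2*f²)
I(g) = -8 + g
w(z) = -7 + z (w(z) = -2 + (-5 + z) = -7 + z)
b = 25 (b = -7 + 2*(-4)² = -7 + 2*16 = -7 + 32 = 25)
h(B) = 1/(6 + B)
h(b)*I(46) = (-8 + 46)/(6 + 25) = 38/31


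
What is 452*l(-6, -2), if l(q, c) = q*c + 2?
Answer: 6328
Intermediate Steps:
l(q, c) = 2 + c*q (l(q, c) = c*q + 2 = 2 + c*q)
452*l(-6, -2) = 452*(2 - 2*(-6)) = 452*(2 + 12) = 452*14 = 6328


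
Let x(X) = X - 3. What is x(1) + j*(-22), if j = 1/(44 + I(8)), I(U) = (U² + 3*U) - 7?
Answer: -272/125 ≈ -2.1760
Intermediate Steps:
I(U) = -7 + U² + 3*U
x(X) = -3 + X
j = 1/125 (j = 1/(44 + (-7 + 8² + 3*8)) = 1/(44 + (-7 + 64 + 24)) = 1/(44 + 81) = 1/125 ≈ 0.0080000)
x(1) + j*(-22) = (-3 + 1) + (1/125)*(-22) = -2 - 22/125 = -272/125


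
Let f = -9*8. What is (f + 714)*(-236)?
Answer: -151512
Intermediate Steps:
f = -72
(f + 714)*(-236) = (-72 + 714)*(-236) = 642*(-236) = -151512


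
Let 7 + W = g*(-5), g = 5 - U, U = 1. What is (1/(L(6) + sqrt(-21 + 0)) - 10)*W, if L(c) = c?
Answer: 5076/19 + 9*I*sqrt(21)/19 ≈ 267.16 + 2.1707*I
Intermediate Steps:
g = 4 (g = 5 - 1*1 = 5 - 1 = 4)
W = -27 (W = -7 + 4*(-5) = -7 - 20 = -27)
(1/(L(6) + sqrt(-21 + 0)) - 10)*W = (1/(6 + sqrt(-21 + 0)) - 10)*(-27) = (1/(6 + sqrt(-21)) - 10)*(-27) = (1/(6 + I*sqrt(21)) - 10)*(-27) = (-10 + 1/(6 + I*sqrt(21)))*(-27) = 270 - 27/(6 + I*sqrt(21))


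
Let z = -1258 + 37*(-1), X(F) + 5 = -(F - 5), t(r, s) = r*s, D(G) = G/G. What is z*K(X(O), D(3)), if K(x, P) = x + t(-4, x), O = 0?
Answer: 0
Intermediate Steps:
D(G) = 1
X(F) = -F (X(F) = -5 - (F - 5) = -5 - (-5 + F) = -5 + (5 - F) = -F)
K(x, P) = -3*x (K(x, P) = x - 4*x = -3*x)
z = -1295 (z = -1258 - 37 = -1295)
z*K(X(O), D(3)) = -(-3885)*(-1*0) = -(-3885)*0 = -1295*0 = 0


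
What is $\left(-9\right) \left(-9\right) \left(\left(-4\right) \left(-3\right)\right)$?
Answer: $972$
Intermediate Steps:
$\left(-9\right) \left(-9\right) \left(\left(-4\right) \left(-3\right)\right) = 81 \cdot 12 = 972$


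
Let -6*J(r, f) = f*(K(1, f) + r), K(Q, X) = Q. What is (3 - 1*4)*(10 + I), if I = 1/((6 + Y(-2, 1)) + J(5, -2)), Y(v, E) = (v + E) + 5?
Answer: -121/12 ≈ -10.083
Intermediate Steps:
Y(v, E) = 5 + E + v (Y(v, E) = (E + v) + 5 = 5 + E + v)
J(r, f) = -f*(1 + r)/6
I = 1/12 (I = 1/((6 + (5 + 1 - 2)) - ⅙*(-2)*(1 + 5)) = 1/((6 + 4) - ⅙*(-2)*6) = 1/(10 + 2) = 1/12 ≈ 0.083333)
(3 - 1*4)*(10 + I) = (3 - 1*4)*(10 + 1/12) = (3 - 4)*(121/12) = -1*121/12 = -121/12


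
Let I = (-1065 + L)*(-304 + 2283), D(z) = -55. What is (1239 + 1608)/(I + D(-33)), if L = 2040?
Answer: 2847/1929470 ≈ 0.0014755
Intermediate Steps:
I = 1929525 (I = (-1065 + 2040)*(-304 + 2283) = 975*1979 = 1929525)
(1239 + 1608)/(I + D(-33)) = (1239 + 1608)/(1929525 - 55) = 2847/1929470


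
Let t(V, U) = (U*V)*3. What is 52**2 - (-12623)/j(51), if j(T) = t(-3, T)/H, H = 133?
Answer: -437723/459 ≈ -953.64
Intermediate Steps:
t(V, U) = 3*U*V
j(T) = -9*T/133 (j(T) = (3*T*(-3))/133 = -9*T*(1/133) = -9*T/133)
52**2 - (-12623)/j(51) = 52**2 - (-12623)/((-9/133*51)) = 2704 - (-12623)/(-459/133) = 2704 - (-12623)*(-133)/459 = 2704 - 1*1678859/459 = 2704 - 1678859/459 = -437723/459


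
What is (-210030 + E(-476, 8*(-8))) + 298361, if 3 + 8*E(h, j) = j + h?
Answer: 706105/8 ≈ 88263.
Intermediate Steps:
E(h, j) = -3/8 + h/8 + j/8 (E(h, j) = -3/8 + (j + h)/8 = -3/8 + (h + j)/8 = -3/8 + (h/8 + j/8) = -3/8 + h/8 + j/8)
(-210030 + E(-476, 8*(-8))) + 298361 = (-210030 + (-3/8 + (1/8)*(-476) + (8*(-8))/8)) + 298361 = (-210030 + (-3/8 - 119/2 + (1/8)*(-64))) + 298361 = (-210030 + (-3/8 - 119/2 - 8)) + 298361 = (-210030 - 543/8) + 298361 = -1680783/8 + 298361 = 706105/8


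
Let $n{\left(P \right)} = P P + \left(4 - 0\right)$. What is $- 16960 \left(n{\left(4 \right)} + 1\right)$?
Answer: $-356160$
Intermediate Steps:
$n{\left(P \right)} = 4 + P^{2}$ ($n{\left(P \right)} = P^{2} + \left(4 + 0\right) = P^{2} + 4 = 4 + P^{2}$)
$- 16960 \left(n{\left(4 \right)} + 1\right) = - 16960 \left(\left(4 + 4^{2}\right) + 1\right) = - 16960 \left(\left(4 + 16\right) + 1\right) = - 16960 \left(20 + 1\right) = \left(-16960\right) 21 = -356160$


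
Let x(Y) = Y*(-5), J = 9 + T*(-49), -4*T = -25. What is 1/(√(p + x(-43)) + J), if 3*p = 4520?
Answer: -14268/4158523 - 16*√15495/4158523 ≈ -0.0039100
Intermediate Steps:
p = 4520/3 (p = (⅓)*4520 = 4520/3 ≈ 1506.7)
T = 25/4 (T = -¼*(-25) = 25/4 ≈ 6.2500)
J = -1189/4 (J = 9 + (25/4)*(-49) = 9 - 1225/4 = -1189/4 ≈ -297.25)
x(Y) = -5*Y
1/(√(p + x(-43)) + J) = 1/(√(4520/3 - 5*(-43)) - 1189/4) = 1/(√(4520/3 + 215) - 1189/4) = 1/(√(5165/3) - 1189/4) = 1/(√15495/3 - 1189/4) = 1/(-1189/4 + √15495/3)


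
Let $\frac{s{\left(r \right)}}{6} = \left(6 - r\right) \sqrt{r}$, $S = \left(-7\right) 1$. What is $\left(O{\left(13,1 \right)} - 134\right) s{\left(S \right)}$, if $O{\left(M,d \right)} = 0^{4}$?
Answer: $- 10452 i \sqrt{7} \approx - 27653.0 i$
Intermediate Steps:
$S = -7$
$s{\left(r \right)} = 6 \sqrt{r} \left(6 - r\right)$ ($s{\left(r \right)} = 6 \left(6 - r\right) \sqrt{r} = 6 \sqrt{r} \left(6 - r\right)$)
$O{\left(M,d \right)} = 0$
$\left(O{\left(13,1 \right)} - 134\right) s{\left(S \right)} = \left(0 - 134\right) 6 \sqrt{-7} \left(6 - -7\right) = - 134 \cdot 6 i \sqrt{7} \left(6 + 7\right) = - 134 \cdot 6 i \sqrt{7} \cdot 13 = - 134 \cdot 78 i \sqrt{7} = - 10452 i \sqrt{7}$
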